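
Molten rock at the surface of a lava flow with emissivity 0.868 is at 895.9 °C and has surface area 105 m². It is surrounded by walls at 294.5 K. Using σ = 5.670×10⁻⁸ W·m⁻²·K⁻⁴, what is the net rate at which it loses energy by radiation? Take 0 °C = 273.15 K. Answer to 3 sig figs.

Net loss ≈ 9.61×10⁶ W

T = 895.9 °C + 273.15 = 1169.05 K.
Area A = 105 m².
Net radiated power P_net = εσA(T⁴ − T₀⁴) = 0.868×5.670×10⁻⁸×105×(1169.05⁴ − 294.5⁴).
T⁴ − T₀⁴ = 1.86781×10¹² − 7.52214×10⁹ = 1.86029×10¹² K⁴, so P_net = 9.61×10⁶ W.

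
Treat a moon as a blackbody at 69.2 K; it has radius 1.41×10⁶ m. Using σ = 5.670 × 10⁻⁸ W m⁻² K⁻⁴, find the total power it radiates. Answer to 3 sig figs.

Surface area A = 4πR² = 4π(1.41×10⁶ m)² = 2.49832×10¹³ m².
P = σAT⁴ = 5.670×10⁻⁸ × 2.49832×10¹³ × (69.2)⁴ = 3.25×10¹³ W.

P ≈ 3.25×10¹³ W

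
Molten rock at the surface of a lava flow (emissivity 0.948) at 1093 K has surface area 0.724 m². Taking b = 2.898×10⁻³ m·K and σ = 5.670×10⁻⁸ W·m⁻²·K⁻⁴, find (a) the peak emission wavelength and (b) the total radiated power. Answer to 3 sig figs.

λ_max ≈ 2.65 μm; P ≈ 5.55×10⁴ W

(a) λ_max = b/T = 2.898×10⁻³/1093 = 2.651×10⁻⁶ m = 2.65 μm.
Area A = 0.724 m².
(b) P = εσAT⁴ = 0.948×5.670×10⁻⁸×0.724×(1093)⁴ = 5.55×10⁴ W.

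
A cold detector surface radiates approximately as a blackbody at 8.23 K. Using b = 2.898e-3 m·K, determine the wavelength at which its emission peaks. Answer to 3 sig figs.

Wien's displacement law: λ_max = b/T = (2.898×10⁻³ m·K)/(8.23 K) = 3.521×10⁻⁴ m.
That is 0.352 mm, in the infrared range.

λ_max ≈ 0.352 mm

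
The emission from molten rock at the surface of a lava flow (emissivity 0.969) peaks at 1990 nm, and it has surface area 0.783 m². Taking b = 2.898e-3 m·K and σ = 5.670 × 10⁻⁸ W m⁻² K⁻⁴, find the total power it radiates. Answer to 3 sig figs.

P ≈ 1.93×10⁵ W

Wien's law: T = b/λ_max = 2.898×10⁻³/1.990×10⁻⁶ = 1456.28 K.
Area A = 0.783 m².
Then P = εσAT⁴ = 0.969×5.670×10⁻⁸×0.783×(1456.28)⁴ = 1.93×10⁵ W.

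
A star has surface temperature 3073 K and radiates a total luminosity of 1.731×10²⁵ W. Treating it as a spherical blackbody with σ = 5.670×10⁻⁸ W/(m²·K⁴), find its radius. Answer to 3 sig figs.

L = 4πR²σT⁴ ⇒ R = √(L/(4πσT⁴)).
σT⁴ = 5.05631×10⁶ W/m², so R = √(1.731×10²⁵/(4π×5.05631×10⁶)) = 5.22×10⁸ m.

R ≈ 5.22×10⁸ m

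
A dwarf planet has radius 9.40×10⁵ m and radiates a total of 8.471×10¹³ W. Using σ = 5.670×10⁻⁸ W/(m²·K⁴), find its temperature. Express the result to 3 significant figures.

T ≈ 108 K

Surface area A = 4πR² = 4π(9.40×10⁵ m)² = 1.11036×10¹³ m².
P = σAT⁴ ⇒ T = (P/(σA))^(1/4) = (8.471×10¹³/(5.670×10⁻⁸×1.11036×10¹³))^(1/4) = 108 K.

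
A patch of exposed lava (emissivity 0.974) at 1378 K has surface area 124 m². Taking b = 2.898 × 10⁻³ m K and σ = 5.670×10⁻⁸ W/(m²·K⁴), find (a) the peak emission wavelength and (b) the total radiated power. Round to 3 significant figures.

(a) λ_max = b/T = 2.898×10⁻³/1378 = 2.103×10⁻⁶ m = 2.10×10³ nm.
Area A = 124 m².
(b) P = εσAT⁴ = 0.974×5.670×10⁻⁸×124×(1378)⁴ = 2.47×10⁷ W.

λ_max ≈ 2.10×10³ nm; P ≈ 2.47×10⁷ W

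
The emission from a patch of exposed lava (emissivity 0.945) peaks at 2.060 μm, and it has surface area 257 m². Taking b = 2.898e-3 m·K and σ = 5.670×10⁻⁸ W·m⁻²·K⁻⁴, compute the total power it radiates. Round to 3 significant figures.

P ≈ 5.39×10⁷ W

Wien's law: T = b/λ_max = 2.898×10⁻³/2.060×10⁻⁶ = 1406.80 K.
Area A = 257 m².
Then P = εσAT⁴ = 0.945×5.670×10⁻⁸×257×(1406.80)⁴ = 5.39×10⁷ W.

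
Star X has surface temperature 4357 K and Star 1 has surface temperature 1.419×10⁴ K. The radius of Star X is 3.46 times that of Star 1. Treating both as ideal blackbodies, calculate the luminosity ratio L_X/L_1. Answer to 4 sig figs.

L ∝ R²T⁴, so L_X/L_1 = (R_X/R_1)²(T_X/T_1)⁴ = (3.46)² × (4357/1.419×10⁴)⁴ = 11.9716 × 8.88834×10⁻³ = 0.1064.

L_X/L_1 ≈ 0.1064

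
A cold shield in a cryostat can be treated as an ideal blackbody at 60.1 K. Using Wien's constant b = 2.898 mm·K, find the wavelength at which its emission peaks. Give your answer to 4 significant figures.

Wien's displacement law: λ_max = b/T = (2.898×10⁻³ m·K)/(60.1 K) = 4.8220×10⁻⁵ m.
That is 48.22 μm, in the infrared range.

λ_max ≈ 48.22 μm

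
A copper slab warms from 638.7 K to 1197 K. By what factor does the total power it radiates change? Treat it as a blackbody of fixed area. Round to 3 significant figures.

P ∝ T⁴, so P₂/P₁ = (T₂/T₁)⁴ = (1197/638.7)⁴ = (1.87412)⁴ = 12.3.

P₂/P₁ ≈ 12.3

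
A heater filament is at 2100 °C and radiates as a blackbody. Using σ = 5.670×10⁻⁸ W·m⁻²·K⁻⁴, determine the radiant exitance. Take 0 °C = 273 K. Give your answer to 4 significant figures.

I ≈ 1.798×10⁶ W/m²

T = 2100 °C + 273 = 2373 K.
Stefan–Boltzmann: I = σT⁴ = 5.670×10⁻⁸ × (2373)⁴ = 1.798×10⁶ W/m².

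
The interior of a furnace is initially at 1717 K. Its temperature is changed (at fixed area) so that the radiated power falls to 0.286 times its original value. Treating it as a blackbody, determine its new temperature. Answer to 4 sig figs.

P ∝ T⁴, so T₂/T₁ = (P₂/P₁)^(1/4) = (0.286)^(1/4) = 0.731293.
T₂ = 1717 × 0.731293 = 1256 K.

T₂ ≈ 1256 K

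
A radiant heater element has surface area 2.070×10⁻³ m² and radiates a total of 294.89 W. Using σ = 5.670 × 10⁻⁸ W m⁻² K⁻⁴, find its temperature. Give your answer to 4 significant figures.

T ≈ 1259 K

Area A = 2.070×10⁻³ m².
P = σAT⁴ ⇒ T = (P/(σA))^(1/4) = (294.89/(5.670×10⁻⁸×2.070×10⁻³))^(1/4) = 1259 K.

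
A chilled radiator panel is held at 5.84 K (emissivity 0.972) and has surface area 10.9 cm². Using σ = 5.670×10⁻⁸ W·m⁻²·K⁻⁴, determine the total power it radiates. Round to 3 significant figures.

Area A = 10.9 cm² = 1.09×10⁻³ m².
P = εσAT⁴ = 0.972 × 5.670×10⁻⁸ × 1.09×10⁻³ × (5.84)⁴ = 6.99×10⁻⁸ W.

P ≈ 6.99×10⁻⁸ W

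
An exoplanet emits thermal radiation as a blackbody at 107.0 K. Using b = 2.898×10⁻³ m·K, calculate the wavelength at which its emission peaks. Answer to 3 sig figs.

Wien's displacement law: λ_max = b/T = (2.898×10⁻³ m·K)/(107.0 K) = 2.708×10⁻⁵ m.
That is 27.1 μm, in the infrared range.

λ_max ≈ 27.1 μm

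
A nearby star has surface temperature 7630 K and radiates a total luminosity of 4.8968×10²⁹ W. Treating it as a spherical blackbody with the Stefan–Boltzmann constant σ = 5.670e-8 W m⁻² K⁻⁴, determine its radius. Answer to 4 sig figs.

R ≈ 1.424×10¹⁰ m

L = 4πR²σT⁴ ⇒ R = √(L/(4πσT⁴)).
σT⁴ = 1.92168×10⁸ W/m², so R = √(4.8968×10²⁹/(4π×1.92168×10⁸)) = 1.424×10¹⁰ m.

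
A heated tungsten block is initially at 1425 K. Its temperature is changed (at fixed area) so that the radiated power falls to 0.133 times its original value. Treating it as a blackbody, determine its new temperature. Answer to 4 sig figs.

P ∝ T⁴, so T₂/T₁ = (P₂/P₁)^(1/4) = (0.133)^(1/4) = 0.603897.
T₂ = 1425 × 0.603897 = 860.6 K.

T₂ ≈ 860.6 K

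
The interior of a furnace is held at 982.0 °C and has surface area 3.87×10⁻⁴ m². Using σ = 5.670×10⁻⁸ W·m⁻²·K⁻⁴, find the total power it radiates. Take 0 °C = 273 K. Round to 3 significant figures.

T = 982.0 °C + 273 = 1255.0 K.
Area A = 3.87×10⁻⁴ m².
P = σAT⁴ = 5.670×10⁻⁸ × 3.87×10⁻⁴ × (1255.0)⁴ = 54.4 W.

P ≈ 54.4 W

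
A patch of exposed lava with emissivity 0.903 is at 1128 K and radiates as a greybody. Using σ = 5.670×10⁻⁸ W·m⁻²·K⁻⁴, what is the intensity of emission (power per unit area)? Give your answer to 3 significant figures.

I ≈ 8.29×10⁴ W/m²

Stefan–Boltzmann: I = εσT⁴ = 0.903 × 5.670×10⁻⁸ × (1128)⁴ = 8.29×10⁴ W/m².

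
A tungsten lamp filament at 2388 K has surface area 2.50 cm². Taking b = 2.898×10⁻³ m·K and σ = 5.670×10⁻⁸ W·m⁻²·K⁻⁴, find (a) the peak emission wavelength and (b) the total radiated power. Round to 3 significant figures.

λ_max ≈ 1.21 μm; P ≈ 461 W

(a) λ_max = b/T = 2.898×10⁻³/2388 = 1.214×10⁻⁶ m = 1.21 μm.
Area A = 2.50 cm² = 2.50×10⁻⁴ m².
(b) P = σAT⁴ = 5.670×10⁻⁸×2.50×10⁻⁴×(2388)⁴ = 461 W.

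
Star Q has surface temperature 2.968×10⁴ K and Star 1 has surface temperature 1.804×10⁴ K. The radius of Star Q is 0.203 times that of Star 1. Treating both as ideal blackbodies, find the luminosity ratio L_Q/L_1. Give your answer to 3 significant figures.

L_Q/L_1 ≈ 0.302

L ∝ R²T⁴, so L_Q/L_1 = (R_Q/R_1)²(T_Q/T_1)⁴ = (0.203)² × (2.968×10⁴/1.804×10⁴)⁴ = 0.041209 × 7.32672 = 0.302.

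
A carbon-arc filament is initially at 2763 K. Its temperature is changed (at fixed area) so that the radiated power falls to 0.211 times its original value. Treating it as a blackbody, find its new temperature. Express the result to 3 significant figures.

P ∝ T⁴, so T₂/T₁ = (P₂/P₁)^(1/4) = (0.211)^(1/4) = 0.677752.
T₂ = 2763 × 0.677752 = 1.87×10³ K.

T₂ ≈ 1.87×10³ K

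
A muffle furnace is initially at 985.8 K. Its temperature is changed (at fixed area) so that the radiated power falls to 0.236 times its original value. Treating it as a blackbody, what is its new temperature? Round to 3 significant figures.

T₂ ≈ 687 K

P ∝ T⁴, so T₂/T₁ = (P₂/P₁)^(1/4) = (0.236)^(1/4) = 0.696992.
T₂ = 985.8 × 0.696992 = 687 K.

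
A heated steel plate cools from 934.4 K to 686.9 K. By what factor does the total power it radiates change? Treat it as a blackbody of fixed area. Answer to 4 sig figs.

P ∝ T⁴, so P₂/P₁ = (T₂/T₁)⁴ = (686.9/934.4)⁴ = (0.735124)⁴ = 0.2920.

P₂/P₁ ≈ 0.2920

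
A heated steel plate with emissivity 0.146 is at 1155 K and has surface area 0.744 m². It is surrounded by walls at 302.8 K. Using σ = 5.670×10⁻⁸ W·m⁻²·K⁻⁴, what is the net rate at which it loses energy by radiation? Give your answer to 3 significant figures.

Net loss ≈ 1.09×10⁴ W

Area A = 0.744 m².
Net radiated power P_net = εσA(T⁴ − T₀⁴) = 0.146×5.670×10⁻⁸×0.744×(1155⁴ − 302.8⁴).
T⁴ − T₀⁴ = 1.77962×10¹² − 8.40666×10⁹ = 1.77121×10¹² K⁴, so P_net = 1.09×10⁴ W.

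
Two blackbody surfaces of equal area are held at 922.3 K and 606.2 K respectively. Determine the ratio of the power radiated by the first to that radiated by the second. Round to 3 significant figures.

With equal areas, P₁/P₂ = (T₁/T₂)⁴ = (922.3/606.2)⁴ = 5.36.

P₁/P₂ ≈ 5.36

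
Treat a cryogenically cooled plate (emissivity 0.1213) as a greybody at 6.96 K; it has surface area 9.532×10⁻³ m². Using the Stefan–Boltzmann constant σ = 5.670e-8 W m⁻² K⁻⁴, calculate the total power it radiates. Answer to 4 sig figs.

P ≈ 1.538×10⁻⁷ W

Area A = 9.532×10⁻³ m².
P = εσAT⁴ = 0.1213 × 5.670×10⁻⁸ × 9.532×10⁻³ × (6.96)⁴ = 1.538×10⁻⁷ W.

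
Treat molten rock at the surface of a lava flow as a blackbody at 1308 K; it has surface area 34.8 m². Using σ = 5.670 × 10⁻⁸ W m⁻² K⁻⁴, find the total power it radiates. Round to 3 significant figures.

P ≈ 5.78×10⁶ W

Area A = 34.8 m².
P = σAT⁴ = 5.670×10⁻⁸ × 34.8 × (1308)⁴ = 5.78×10⁶ W.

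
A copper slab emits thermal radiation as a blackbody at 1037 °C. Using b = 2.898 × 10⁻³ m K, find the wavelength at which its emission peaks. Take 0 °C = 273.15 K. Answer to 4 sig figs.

λ_max ≈ 2212 nm

T = 1037 °C + 273.15 = 1310.15 K.
Wien's displacement law: λ_max = b/T = (2.898×10⁻³ m·K)/(1310.15 K) = 2.2120×10⁻⁶ m.
That is 2212 nm, in the infrared range.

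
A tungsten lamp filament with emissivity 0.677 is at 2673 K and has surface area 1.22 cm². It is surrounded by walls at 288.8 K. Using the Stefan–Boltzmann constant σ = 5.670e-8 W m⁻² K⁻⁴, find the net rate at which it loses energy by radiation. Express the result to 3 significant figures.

Net loss ≈ 239 W

Area A = 1.22 cm² = 1.22×10⁻⁴ m².
Net radiated power P_net = εσA(T⁴ − T₀⁴) = 0.677×5.670×10⁻⁸×1.22×10⁻⁴×(2673⁴ − 288.8⁴).
T⁴ − T₀⁴ = 5.10500×10¹³ − 6.95647×10⁹ = 5.10430×10¹³ K⁴, so P_net = 239 W.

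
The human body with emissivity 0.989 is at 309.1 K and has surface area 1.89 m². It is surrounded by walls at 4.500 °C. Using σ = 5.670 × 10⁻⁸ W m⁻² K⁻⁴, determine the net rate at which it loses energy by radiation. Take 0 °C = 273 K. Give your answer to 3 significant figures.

Surroundings: T = 4.500 °C + 273 = 277.500 K.
Area A = 1.89 m².
Net radiated power P_net = εσA(T⁴ − T₀⁴) = 0.989×5.670×10⁻⁸×1.89×(309.1⁴ − 277.500⁴).
T⁴ − T₀⁴ = 9.12843×10⁹ − 5.92996×10⁹ = 3.19847×10⁹ K⁴, so P_net = 339 W.

Net loss ≈ 339 W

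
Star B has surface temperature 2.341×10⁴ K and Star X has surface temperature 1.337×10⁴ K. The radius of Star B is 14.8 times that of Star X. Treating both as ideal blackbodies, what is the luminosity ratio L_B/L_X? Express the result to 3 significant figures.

L_B/L_X ≈ 2.06×10³

L ∝ R²T⁴, so L_B/L_X = (R_B/R_X)²(T_B/T_X)⁴ = (14.8)² × (2.341×10⁴/1.337×10⁴)⁴ = 219.04 × 9.39896 = 2.06×10³.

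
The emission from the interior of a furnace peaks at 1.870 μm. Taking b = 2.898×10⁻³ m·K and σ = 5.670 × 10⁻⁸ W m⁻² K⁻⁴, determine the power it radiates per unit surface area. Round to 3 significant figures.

I ≈ 3.27×10⁵ W/m²

Wien's law: T = b/λ_max = 2.898×10⁻³/1.870×10⁻⁶ = 1549.73 K.
Then I = σT⁴ = 5.670×10⁻⁸×(1549.73)⁴ = 3.27×10⁵ W/m².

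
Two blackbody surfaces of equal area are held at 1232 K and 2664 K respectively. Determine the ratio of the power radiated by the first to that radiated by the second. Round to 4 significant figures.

P₁/P₂ ≈ 0.04574

With equal areas, P₁/P₂ = (T₁/T₂)⁴ = (1232/2664)⁴ = 0.04574.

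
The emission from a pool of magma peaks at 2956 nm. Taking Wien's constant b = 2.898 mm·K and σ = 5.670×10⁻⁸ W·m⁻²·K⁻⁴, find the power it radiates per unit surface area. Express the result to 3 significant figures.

Wien's law: T = b/λ_max = 2.898×10⁻³/2.956×10⁻⁶ = 980.379 K.
Then I = σT⁴ = 5.670×10⁻⁸×(980.379)⁴ = 5.24×10⁴ W/m².

I ≈ 5.24×10⁴ W/m²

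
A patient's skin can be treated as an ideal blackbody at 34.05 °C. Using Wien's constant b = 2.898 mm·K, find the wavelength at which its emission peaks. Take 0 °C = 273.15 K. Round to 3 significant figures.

λ_max ≈ 9.43 μm

T = 34.05 °C + 273.15 = 307.20 K.
Wien's displacement law: λ_max = b/T = (2.898×10⁻³ m·K)/(307.20 K) = 9.434×10⁻⁶ m.
That is 9.43 μm, in the infrared range.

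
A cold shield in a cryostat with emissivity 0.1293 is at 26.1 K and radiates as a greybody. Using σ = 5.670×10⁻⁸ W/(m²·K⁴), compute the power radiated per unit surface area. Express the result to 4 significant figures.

I ≈ 3.402×10⁻³ W/m²

Stefan–Boltzmann: I = εσT⁴ = 0.1293 × 5.670×10⁻⁸ × (26.1)⁴ = 3.402×10⁻³ W/m².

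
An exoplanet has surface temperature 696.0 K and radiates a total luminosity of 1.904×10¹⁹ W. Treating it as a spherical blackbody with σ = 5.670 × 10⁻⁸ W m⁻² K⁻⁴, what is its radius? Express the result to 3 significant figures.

L = 4πR²σT⁴ ⇒ R = √(L/(4πσT⁴)).
σT⁴ = 13305.2 W/m², so R = √(1.904×10¹⁹/(4π×13305.2)) = 1.07×10⁷ m.

R ≈ 1.07×10⁷ m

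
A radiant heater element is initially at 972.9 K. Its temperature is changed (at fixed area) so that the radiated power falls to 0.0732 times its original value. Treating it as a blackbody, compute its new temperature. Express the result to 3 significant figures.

P ∝ T⁴, so T₂/T₁ = (P₂/P₁)^(1/4) = (0.0732)^(1/4) = 0.520149.
T₂ = 972.9 × 0.520149 = 506 K.

T₂ ≈ 506 K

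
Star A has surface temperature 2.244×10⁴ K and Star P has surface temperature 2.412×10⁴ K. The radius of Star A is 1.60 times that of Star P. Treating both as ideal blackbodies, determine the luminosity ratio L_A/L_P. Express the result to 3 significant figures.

L ∝ R²T⁴, so L_A/L_P = (R_A/R_P)²(T_A/T_P)⁴ = (1.60)² × (2.244×10⁴/2.412×10⁴)⁴ = 2.56 × 0.749173 = 1.92.

L_A/L_P ≈ 1.92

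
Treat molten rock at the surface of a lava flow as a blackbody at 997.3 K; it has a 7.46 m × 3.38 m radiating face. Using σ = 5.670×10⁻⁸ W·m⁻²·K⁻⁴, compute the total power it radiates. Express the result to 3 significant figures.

P ≈ 1.41×10⁶ W

Area A = 7.46 × 3.38 = 25.2148 m².
P = σAT⁴ = 5.670×10⁻⁸ × 25.2148 × (997.3)⁴ = 1.41×10⁶ W.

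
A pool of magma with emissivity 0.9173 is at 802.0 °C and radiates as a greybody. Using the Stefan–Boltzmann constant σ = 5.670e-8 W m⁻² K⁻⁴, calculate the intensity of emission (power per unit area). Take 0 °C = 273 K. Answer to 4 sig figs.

T = 802.0 °C + 273 = 1075.0 K.
Stefan–Boltzmann: I = εσT⁴ = 0.9173 × 5.670×10⁻⁸ × (1075.0)⁴ = 6.946×10⁴ W/m².

I ≈ 6.946×10⁴ W/m²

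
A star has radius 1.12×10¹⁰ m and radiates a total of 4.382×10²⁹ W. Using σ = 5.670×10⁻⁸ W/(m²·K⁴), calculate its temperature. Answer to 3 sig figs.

T ≈ 8.37×10³ K

Surface area A = 4πR² = 4π(1.12×10¹⁰ m)² = 1.57633×10²¹ m².
P = σAT⁴ ⇒ T = (P/(σA))^(1/4) = (4.382×10²⁹/(5.670×10⁻⁸×1.57633×10²¹))^(1/4) = 8.37×10³ K.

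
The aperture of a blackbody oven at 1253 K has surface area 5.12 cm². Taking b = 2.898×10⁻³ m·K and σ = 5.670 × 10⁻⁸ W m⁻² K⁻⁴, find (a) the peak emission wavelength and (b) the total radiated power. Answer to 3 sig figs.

λ_max ≈ 2.31 μm; P ≈ 71.6 W

(a) λ_max = b/T = 2.898×10⁻³/1253 = 2.313×10⁻⁶ m = 2.31 μm.
Area A = 5.12 cm² = 5.12×10⁻⁴ m².
(b) P = σAT⁴ = 5.670×10⁻⁸×5.12×10⁻⁴×(1253)⁴ = 71.6 W.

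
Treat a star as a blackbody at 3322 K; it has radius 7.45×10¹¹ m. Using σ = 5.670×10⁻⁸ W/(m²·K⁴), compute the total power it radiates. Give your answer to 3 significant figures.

P ≈ 4.82×10³¹ W

Surface area A = 4πR² = 4π(7.45×10¹¹ m)² = 6.97465×10²⁴ m².
P = σAT⁴ = 5.670×10⁻⁸ × 6.97465×10²⁴ × (3322)⁴ = 4.82×10³¹ W.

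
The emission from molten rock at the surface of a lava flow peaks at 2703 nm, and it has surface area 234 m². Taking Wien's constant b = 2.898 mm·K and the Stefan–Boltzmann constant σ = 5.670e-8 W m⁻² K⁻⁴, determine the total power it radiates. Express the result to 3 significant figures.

Wien's law: T = b/λ_max = 2.898×10⁻³/2.703×10⁻⁶ = 1072.14 K.
Area A = 234 m².
Then P = σAT⁴ = 5.670×10⁻⁸×234×(1072.14)⁴ = 1.75×10⁷ W.

P ≈ 1.75×10⁷ W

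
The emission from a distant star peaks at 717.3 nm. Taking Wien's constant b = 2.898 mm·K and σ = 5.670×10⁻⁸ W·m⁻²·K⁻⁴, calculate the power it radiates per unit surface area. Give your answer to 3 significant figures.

Wien's law: T = b/λ_max = 2.898×10⁻³/7.173×10⁻⁷ = 4040.15 K.
Then I = σT⁴ = 5.670×10⁻⁸×(4040.15)⁴ = 1.51×10⁷ W/m².

I ≈ 1.51×10⁷ W/m²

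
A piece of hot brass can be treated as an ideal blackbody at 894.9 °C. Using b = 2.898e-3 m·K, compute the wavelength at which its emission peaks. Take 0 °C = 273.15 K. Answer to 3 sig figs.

λ_max ≈ 2.48 μm

T = 894.9 °C + 273.15 = 1168.05 K.
Wien's displacement law: λ_max = b/T = (2.898×10⁻³ m·K)/(1168.05 K) = 2.481×10⁻⁶ m.
That is 2.48 μm, in the infrared range.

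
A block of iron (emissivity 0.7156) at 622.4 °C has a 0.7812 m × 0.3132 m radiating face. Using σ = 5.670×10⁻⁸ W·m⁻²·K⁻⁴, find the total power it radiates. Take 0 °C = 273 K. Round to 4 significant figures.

T = 622.4 °C + 273 = 895.4 K.
Area A = 0.7812 × 0.3132 = 0.244672 m².
P = εσAT⁴ = 0.7156 × 5.670×10⁻⁸ × 0.244672 × (895.4)⁴ = 6381 W.

P ≈ 6381 W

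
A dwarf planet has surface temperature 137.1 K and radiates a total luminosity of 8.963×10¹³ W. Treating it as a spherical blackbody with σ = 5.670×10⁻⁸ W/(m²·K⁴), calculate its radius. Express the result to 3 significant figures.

R ≈ 5.97×10⁵ m

L = 4πR²σT⁴ ⇒ R = √(L/(4πσT⁴)).
σT⁴ = 20.0324 W/m², so R = √(8.963×10¹³/(4π×20.0324)) = 5.97×10⁵ m.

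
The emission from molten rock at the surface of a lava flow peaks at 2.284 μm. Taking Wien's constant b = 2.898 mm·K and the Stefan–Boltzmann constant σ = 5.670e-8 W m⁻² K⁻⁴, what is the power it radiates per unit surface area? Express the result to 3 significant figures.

I ≈ 1.47×10⁵ W/m²

Wien's law: T = b/λ_max = 2.898×10⁻³/2.284×10⁻⁶ = 1268.83 K.
Then I = σT⁴ = 5.670×10⁻⁸×(1268.83)⁴ = 1.47×10⁵ W/m².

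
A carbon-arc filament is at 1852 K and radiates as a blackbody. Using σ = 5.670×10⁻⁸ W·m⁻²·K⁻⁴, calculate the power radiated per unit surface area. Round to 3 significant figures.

I ≈ 6.67×10⁵ W/m²

Stefan–Boltzmann: I = σT⁴ = 5.670×10⁻⁸ × (1852)⁴ = 6.67×10⁵ W/m².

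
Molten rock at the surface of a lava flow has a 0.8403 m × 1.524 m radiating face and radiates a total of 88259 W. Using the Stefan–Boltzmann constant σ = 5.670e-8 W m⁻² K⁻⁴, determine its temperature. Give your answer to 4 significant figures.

T ≈ 1050 K

Area A = 0.8403 × 1.524 = 1.28062 m².
P = σAT⁴ ⇒ T = (P/(σA))^(1/4) = (88259/(5.670×10⁻⁸×1.28062))^(1/4) = 1050 K.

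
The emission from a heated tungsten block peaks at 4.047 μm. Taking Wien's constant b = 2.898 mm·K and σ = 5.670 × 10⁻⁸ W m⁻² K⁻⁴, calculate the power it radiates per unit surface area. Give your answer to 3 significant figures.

I ≈ 1.49×10⁴ W/m²

Wien's law: T = b/λ_max = 2.898×10⁻³/4.047×10⁻⁶ = 716.086 K.
Then I = σT⁴ = 5.670×10⁻⁸×(716.086)⁴ = 1.49×10⁴ W/m².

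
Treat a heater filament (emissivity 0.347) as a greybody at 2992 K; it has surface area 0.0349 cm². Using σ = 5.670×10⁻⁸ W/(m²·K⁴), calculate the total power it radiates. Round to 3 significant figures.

P ≈ 5.50 W

Area A = 0.0349 cm² = 3.49×10⁻⁶ m².
P = εσAT⁴ = 0.347 × 5.670×10⁻⁸ × 3.49×10⁻⁶ × (2992)⁴ = 5.50 W.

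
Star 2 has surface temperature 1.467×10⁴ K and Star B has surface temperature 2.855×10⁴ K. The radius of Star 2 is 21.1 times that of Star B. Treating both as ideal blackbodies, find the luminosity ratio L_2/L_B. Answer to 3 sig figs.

L_2/L_B ≈ 31.0

L ∝ R²T⁴, so L_2/L_B = (R_2/R_B)²(T_2/T_B)⁴ = (21.1)² × (1.467×10⁴/2.855×10⁴)⁴ = 445.21 × 0.0697101 = 31.0.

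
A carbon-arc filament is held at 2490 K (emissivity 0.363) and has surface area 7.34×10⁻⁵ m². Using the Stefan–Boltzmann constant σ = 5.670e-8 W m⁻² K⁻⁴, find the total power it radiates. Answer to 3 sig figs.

Area A = 7.34×10⁻⁵ m².
P = εσAT⁴ = 0.363 × 5.670×10⁻⁸ × 7.34×10⁻⁵ × (2490)⁴ = 58.1 W.

P ≈ 58.1 W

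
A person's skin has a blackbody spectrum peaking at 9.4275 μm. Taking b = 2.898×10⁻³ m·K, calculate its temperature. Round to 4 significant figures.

T ≈ 307.4 K

Wien's law gives T = b/λ_max = (2.898×10⁻³ m·K)/(9.4275×10⁻⁶ m) = 307.4 K.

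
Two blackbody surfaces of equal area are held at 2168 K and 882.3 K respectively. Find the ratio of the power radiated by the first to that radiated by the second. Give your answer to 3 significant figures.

P₁/P₂ ≈ 36.5

With equal areas, P₁/P₂ = (T₁/T₂)⁴ = (2168/882.3)⁴ = 36.5.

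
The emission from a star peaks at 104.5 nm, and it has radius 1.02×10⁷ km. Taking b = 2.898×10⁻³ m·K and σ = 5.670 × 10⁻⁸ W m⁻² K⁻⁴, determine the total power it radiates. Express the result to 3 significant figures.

Wien's law: T = b/λ_max = 2.898×10⁻³/1.045×10⁻⁷ = 27732.1 K.
Surface area A = 4πR² = 4π(1.02×10¹⁰ m)² = 1.30741×10²¹ m².
Then P = σAT⁴ = 5.670×10⁻⁸×1.30741×10²¹×(27732.1)⁴ = 4.38×10³¹ W.

P ≈ 4.38×10³¹ W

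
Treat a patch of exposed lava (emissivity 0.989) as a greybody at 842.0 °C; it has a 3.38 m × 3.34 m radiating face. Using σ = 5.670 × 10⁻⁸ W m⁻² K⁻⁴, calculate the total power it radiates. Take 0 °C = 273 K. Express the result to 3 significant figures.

T = 842.0 °C + 273 = 1115.0 K.
Area A = 3.38 × 3.34 = 11.2892 m².
P = εσAT⁴ = 0.989 × 5.670×10⁻⁸ × 11.2892 × (1115.0)⁴ = 9.78×10⁵ W.

P ≈ 9.78×10⁵ W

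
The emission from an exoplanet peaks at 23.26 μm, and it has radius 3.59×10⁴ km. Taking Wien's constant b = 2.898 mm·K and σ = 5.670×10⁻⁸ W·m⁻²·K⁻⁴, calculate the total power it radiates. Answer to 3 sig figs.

Wien's law: T = b/λ_max = 2.898×10⁻³/2.326×10⁻⁵ = 124.592 K.
Surface area A = 4πR² = 4π(3.59×10⁷ m)² = 1.61957×10¹⁶ m².
Then P = σAT⁴ = 5.670×10⁻⁸×1.61957×10¹⁶×(124.592)⁴ = 2.21×10¹⁷ W.

P ≈ 2.21×10¹⁷ W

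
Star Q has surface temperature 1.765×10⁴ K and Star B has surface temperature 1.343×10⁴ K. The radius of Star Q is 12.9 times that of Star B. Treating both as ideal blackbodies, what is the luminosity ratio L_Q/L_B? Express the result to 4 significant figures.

L ∝ R²T⁴, so L_Q/L_B = (R_Q/R_B)²(T_Q/T_B)⁴ = (12.9)² × (1.765×10⁴/1.343×10⁴)⁴ = 166.41 × 2.98315 = 496.4.

L_Q/L_B ≈ 496.4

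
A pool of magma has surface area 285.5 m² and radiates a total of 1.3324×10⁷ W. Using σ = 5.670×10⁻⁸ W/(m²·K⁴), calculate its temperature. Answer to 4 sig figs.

Area A = 285.5 m².
P = σAT⁴ ⇒ T = (P/(σA))^(1/4) = (1.3324×10⁷/(5.670×10⁻⁸×285.5))^(1/4) = 952.5 K.

T ≈ 952.5 K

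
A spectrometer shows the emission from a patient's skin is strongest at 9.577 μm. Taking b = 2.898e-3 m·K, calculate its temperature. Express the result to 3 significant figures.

Wien's law gives T = b/λ_max = (2.898×10⁻³ m·K)/(9.577×10⁻⁶ m) = 303 K.

T ≈ 303 K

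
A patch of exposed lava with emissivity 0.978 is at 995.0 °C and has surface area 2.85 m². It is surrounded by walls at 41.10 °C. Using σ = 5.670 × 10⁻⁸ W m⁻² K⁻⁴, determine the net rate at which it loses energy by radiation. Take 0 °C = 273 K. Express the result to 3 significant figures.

Net loss ≈ 4.07×10⁵ W

T = 995.0 °C + 273 = 1268.0 K.
Surroundings: T = 41.10 °C + 273 = 314.10 K.
Area A = 2.85 m².
Net radiated power P_net = εσA(T⁴ − T₀⁴) = 0.978×5.670×10⁻⁸×2.85×(1268.0⁴ − 314.10⁴).
T⁴ − T₀⁴ = 2.58510×10¹² − 9.73356×10⁹ = 2.57537×10¹² K⁴, so P_net = 4.07×10⁵ W.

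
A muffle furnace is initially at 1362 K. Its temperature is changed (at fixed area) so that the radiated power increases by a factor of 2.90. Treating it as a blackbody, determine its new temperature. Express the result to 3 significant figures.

T₂ ≈ 1.78×10³ K

P ∝ T⁴, so T₂/T₁ = (P₂/P₁)^(1/4) = (2.90)^(1/4) = 1.30497.
T₂ = 1362 × 1.30497 = 1.78×10³ K.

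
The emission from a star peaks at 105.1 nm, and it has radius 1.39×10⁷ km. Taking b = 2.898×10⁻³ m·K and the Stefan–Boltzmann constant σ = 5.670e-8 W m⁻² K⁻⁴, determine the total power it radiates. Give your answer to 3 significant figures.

P ≈ 7.96×10³¹ W

Wien's law: T = b/λ_max = 2.898×10⁻³/1.051×10⁻⁷ = 27573.7 K.
Surface area A = 4πR² = 4π(1.39×10¹⁰ m)² = 2.42795×10²¹ m².
Then P = σAT⁴ = 5.670×10⁻⁸×2.42795×10²¹×(27573.7)⁴ = 7.96×10³¹ W.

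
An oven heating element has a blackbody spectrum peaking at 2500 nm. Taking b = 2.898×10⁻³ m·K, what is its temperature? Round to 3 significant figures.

Wien's law gives T = b/λ_max = (2.898×10⁻³ m·K)/(2.500×10⁻⁶ m) = 1.16×10³ K.

T ≈ 1.16×10³ K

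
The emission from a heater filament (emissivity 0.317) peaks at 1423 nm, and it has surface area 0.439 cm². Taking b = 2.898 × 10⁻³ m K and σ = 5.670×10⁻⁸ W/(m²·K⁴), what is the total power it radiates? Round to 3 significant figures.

Wien's law: T = b/λ_max = 2.898×10⁻³/1.423×10⁻⁶ = 2036.54 K.
Area A = 0.439 cm² = 4.39×10⁻⁵ m².
Then P = εσAT⁴ = 0.317×5.670×10⁻⁸×4.39×10⁻⁵×(2036.54)⁴ = 13.6 W.

P ≈ 13.6 W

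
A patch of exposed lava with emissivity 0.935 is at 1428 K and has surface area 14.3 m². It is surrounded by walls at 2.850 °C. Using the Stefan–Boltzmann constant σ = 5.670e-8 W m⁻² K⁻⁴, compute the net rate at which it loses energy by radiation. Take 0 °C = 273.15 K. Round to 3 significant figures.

Net loss ≈ 3.15×10⁶ W

Surroundings: T = 2.850 °C + 273.15 = 276.000 K.
Area A = 14.3 m².
Net radiated power P_net = εσA(T⁴ − T₀⁴) = 0.935×5.670×10⁻⁸×14.3×(1428⁴ − 276.000⁴).
T⁴ − T₀⁴ = 4.15827×10¹² − 5.80278×10⁹ = 4.15247×10¹² K⁴, so P_net = 3.15×10⁶ W.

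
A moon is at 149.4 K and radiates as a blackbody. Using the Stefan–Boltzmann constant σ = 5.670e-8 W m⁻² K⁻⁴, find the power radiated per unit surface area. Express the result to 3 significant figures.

Stefan–Boltzmann: I = σT⁴ = 5.670×10⁻⁸ × (149.4)⁴ = 28.2 W/m².

I ≈ 28.2 W/m²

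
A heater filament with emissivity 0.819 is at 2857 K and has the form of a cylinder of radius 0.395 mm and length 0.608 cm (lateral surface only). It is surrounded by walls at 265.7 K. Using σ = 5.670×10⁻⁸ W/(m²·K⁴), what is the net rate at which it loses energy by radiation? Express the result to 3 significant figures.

Net loss ≈ 46.7 W

Lateral area A = 2πrL = 2π×3.95×10⁻⁴×6.08×10⁻³ = 1.50897×10⁻⁵ m².
Net radiated power P_net = εσA(T⁴ − T₀⁴) = 0.819×5.670×10⁻⁸×1.50897×10⁻⁵×(2857⁴ − 265.7⁴).
T⁴ − T₀⁴ = 6.66256×10¹³ − 4.98386×10⁹ = 6.66206×10¹³ K⁴, so P_net = 46.7 W.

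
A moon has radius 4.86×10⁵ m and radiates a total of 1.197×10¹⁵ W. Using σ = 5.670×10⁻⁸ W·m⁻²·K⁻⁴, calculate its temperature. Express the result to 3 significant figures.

Surface area A = 4πR² = 4π(4.86×10⁵ m)² = 2.96813×10¹² m².
P = σAT⁴ ⇒ T = (P/(σA))^(1/4) = (1.197×10¹⁵/(5.670×10⁻⁸×2.96813×10¹²))^(1/4) = 290 K.

T ≈ 290 K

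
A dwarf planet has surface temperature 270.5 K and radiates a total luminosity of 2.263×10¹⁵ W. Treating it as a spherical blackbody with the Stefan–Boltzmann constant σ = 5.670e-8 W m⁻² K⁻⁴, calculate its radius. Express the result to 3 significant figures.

R ≈ 7.70×10⁵ m

L = 4πR²σT⁴ ⇒ R = √(L/(4πσT⁴)).
σT⁴ = 303.565 W/m², so R = √(2.263×10¹⁵/(4π×303.565)) = 7.70×10⁵ m.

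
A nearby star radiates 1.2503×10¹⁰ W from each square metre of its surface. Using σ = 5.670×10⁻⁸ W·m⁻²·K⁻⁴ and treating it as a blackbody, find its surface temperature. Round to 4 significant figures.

T ≈ 2.167×10⁴ K

I = σT⁴, so T = (I/σ)^(1/4) = (1.2503×10¹⁰/(5.670×10⁻⁸))^(1/4) = 2.167×10⁴ K.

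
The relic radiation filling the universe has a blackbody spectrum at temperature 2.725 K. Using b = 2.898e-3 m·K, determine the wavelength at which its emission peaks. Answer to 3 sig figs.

λ_max ≈ 1.06 mm

Wien's displacement law: λ_max = b/T = (2.898×10⁻³ m·K)/(2.725 K) = 1.063×10⁻³ m.
That is 1.06 mm, in the microwave range.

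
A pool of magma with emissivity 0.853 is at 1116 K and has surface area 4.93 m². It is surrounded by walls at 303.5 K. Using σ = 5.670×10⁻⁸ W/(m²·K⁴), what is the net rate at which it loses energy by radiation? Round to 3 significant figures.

Area A = 4.93 m².
Net radiated power P_net = εσA(T⁴ − T₀⁴) = 0.853×5.670×10⁻⁸×4.93×(1116⁴ − 303.5⁴).
T⁴ − T₀⁴ = 1.55116×10¹² − 8.48467×10⁹ = 1.54268×10¹² K⁴, so P_net = 3.68×10⁵ W.

Net loss ≈ 3.68×10⁵ W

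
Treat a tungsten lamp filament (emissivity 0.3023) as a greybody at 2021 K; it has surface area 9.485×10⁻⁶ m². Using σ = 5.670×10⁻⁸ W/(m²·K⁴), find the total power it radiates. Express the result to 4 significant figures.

Area A = 9.485×10⁻⁶ m².
P = εσAT⁴ = 0.3023 × 5.670×10⁻⁸ × 9.485×10⁻⁶ × (2021)⁴ = 2.712 W.

P ≈ 2.712 W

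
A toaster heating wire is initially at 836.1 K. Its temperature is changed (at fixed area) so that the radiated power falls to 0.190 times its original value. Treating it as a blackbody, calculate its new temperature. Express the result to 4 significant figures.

P ∝ T⁴, so T₂/T₁ = (P₂/P₁)^(1/4) = (0.190)^(1/4) = 0.660220.
T₂ = 836.1 × 0.660220 = 552.0 K.

T₂ ≈ 552.0 K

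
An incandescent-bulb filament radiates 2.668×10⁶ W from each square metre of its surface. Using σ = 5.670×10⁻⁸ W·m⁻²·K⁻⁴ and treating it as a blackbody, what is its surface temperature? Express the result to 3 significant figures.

I = σT⁴, so T = (I/σ)^(1/4) = (2.668×10⁶/(5.670×10⁻⁸))^(1/4) = 2.62×10³ K.

T ≈ 2.62×10³ K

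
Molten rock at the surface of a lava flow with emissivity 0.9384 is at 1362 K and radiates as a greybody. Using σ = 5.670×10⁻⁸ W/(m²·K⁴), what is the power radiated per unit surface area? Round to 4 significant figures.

Stefan–Boltzmann: I = εσT⁴ = 0.9384 × 5.670×10⁻⁸ × (1362)⁴ = 1.831×10⁵ W/m².

I ≈ 1.831×10⁵ W/m²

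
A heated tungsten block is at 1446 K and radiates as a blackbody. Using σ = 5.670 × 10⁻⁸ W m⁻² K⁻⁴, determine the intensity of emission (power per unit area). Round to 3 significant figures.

Stefan–Boltzmann: I = σT⁴ = 5.670×10⁻⁸ × (1446)⁴ = 2.48×10⁵ W/m².

I ≈ 2.48×10⁵ W/m²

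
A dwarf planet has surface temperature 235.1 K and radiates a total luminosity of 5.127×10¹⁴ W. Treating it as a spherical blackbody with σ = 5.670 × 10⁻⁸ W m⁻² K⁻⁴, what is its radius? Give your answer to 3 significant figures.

R ≈ 4.85×10⁵ m

L = 4πR²σT⁴ ⇒ R = √(L/(4πσT⁴)).
σT⁴ = 173.218 W/m², so R = √(5.127×10¹⁴/(4π×173.218)) = 4.85×10⁵ m.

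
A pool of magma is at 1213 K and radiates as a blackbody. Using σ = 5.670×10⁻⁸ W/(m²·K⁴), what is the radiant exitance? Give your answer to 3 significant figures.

Stefan–Boltzmann: I = σT⁴ = 5.670×10⁻⁸ × (1213)⁴ = 1.23×10⁵ W/m².

I ≈ 1.23×10⁵ W/m²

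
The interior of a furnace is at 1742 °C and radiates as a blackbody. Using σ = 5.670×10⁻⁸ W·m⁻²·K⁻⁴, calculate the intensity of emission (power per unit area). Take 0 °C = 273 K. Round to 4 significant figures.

I ≈ 9.347×10⁵ W/m²

T = 1742 °C + 273 = 2015 K.
Stefan–Boltzmann: I = σT⁴ = 5.670×10⁻⁸ × (2015)⁴ = 9.347×10⁵ W/m².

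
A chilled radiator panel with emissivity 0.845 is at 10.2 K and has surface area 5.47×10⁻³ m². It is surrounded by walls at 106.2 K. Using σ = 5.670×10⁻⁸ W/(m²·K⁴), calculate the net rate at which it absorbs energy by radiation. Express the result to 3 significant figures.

Net gain ≈ 0.0333 W

Area A = 5.47×10⁻³ m².
Net radiated power P_net = εσA(T⁴ − T₀⁴) = 0.845×5.670×10⁻⁸×5.47×10⁻³×(10.2⁴ − 106.2⁴).
T⁴ − T₀⁴ = 10824.3 − 1.27203×10⁸ = -1.27192×10⁸ K⁴, so P_net = -0.0333 W — negative, meaning a net gain of 0.0333 W.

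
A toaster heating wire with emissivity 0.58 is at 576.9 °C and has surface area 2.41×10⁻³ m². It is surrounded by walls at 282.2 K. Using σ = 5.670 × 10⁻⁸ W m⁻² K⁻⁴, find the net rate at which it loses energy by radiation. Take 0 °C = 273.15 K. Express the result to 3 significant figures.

Net loss ≈ 40.9 W

T = 576.9 °C + 273.15 = 850.05 K.
Area A = 2.41×10⁻³ m².
Net radiated power P_net = εσA(T⁴ − T₀⁴) = 0.58×5.670×10⁻⁸×2.41×10⁻³×(850.05⁴ − 282.2⁴).
T⁴ − T₀⁴ = 5.22129×10¹¹ − 6.34203×10⁹ = 5.15787×10¹¹ K⁴, so P_net = 40.9 W.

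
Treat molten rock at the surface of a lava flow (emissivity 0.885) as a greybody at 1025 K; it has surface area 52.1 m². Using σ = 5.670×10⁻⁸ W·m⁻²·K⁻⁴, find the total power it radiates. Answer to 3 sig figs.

P ≈ 2.89×10⁶ W

Area A = 52.1 m².
P = εσAT⁴ = 0.885 × 5.670×10⁻⁸ × 52.1 × (1025)⁴ = 2.89×10⁶ W.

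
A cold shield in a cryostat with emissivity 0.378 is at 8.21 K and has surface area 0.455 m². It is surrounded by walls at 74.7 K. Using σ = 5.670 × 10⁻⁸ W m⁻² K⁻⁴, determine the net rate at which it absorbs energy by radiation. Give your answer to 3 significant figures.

Net gain ≈ 0.304 W

Area A = 0.455 m².
Net radiated power P_net = εσA(T⁴ − T₀⁴) = 0.378×5.670×10⁻⁸×0.455×(8.21⁴ − 74.7⁴).
T⁴ − T₀⁴ = 4543.31 − 3.11374×10⁷ = -3.11329×10⁷ K⁴, so P_net = -0.304 W — negative, meaning a net gain of 0.304 W.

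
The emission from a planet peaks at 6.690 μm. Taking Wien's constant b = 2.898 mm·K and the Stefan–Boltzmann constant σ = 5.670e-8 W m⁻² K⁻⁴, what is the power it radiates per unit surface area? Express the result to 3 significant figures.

I ≈ 2.00×10³ W/m²

Wien's law: T = b/λ_max = 2.898×10⁻³/6.690×10⁻⁶ = 433.184 K.
Then I = σT⁴ = 5.670×10⁻⁸×(433.184)⁴ = 2.00×10³ W/m².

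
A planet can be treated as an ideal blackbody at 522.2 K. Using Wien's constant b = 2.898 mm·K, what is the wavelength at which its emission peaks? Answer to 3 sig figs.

λ_max ≈ 5.55 μm

Wien's displacement law: λ_max = b/T = (2.898×10⁻³ m·K)/(522.2 K) = 5.550×10⁻⁶ m.
That is 5.55 μm, in the infrared range.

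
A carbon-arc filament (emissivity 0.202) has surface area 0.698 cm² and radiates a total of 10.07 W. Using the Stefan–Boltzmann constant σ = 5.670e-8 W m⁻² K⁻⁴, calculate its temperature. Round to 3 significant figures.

T ≈ 1.88×10³ K

Area A = 0.698 cm² = 6.98×10⁻⁵ m².
P = εσAT⁴ ⇒ T = (P/(εσA))^(1/4) = (10.07/(0.202×5.670×10⁻⁸×6.98×10⁻⁵))^(1/4) = 1.88×10³ K.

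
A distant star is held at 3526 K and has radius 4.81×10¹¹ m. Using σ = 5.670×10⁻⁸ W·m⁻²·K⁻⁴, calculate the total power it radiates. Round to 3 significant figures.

Surface area A = 4πR² = 4π(4.81×10¹¹ m)² = 2.90737×10²⁴ m².
P = σAT⁴ = 5.670×10⁻⁸ × 2.90737×10²⁴ × (3526)⁴ = 2.55×10³¹ W.

P ≈ 2.55×10³¹ W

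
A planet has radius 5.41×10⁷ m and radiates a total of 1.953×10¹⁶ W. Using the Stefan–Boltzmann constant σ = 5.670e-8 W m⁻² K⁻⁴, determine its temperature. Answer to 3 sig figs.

Surface area A = 4πR² = 4π(5.41×10⁷ m)² = 3.67794×10¹⁶ m².
P = σAT⁴ ⇒ T = (P/(σA))^(1/4) = (1.953×10¹⁶/(5.670×10⁻⁸×3.67794×10¹⁶))^(1/4) = 55.3 K.

T ≈ 55.3 K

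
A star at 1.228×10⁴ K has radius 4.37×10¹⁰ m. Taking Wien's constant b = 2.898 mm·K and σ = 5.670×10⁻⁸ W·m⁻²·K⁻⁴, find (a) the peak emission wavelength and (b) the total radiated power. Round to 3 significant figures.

λ_max ≈ 236 nm; P ≈ 3.09×10³¹ W

(a) λ_max = b/T = 2.898×10⁻³/1.228×10⁴ = 2.360×10⁻⁷ m = 236 nm.
Surface area A = 4πR² = 4π(4.37×10¹⁰ m)² = 2.39979×10²² m².
(b) P = σAT⁴ = 5.670×10⁻⁸×2.39979×10²²×(1.228×10⁴)⁴ = 3.09×10³¹ W.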